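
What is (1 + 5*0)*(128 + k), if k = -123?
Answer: 5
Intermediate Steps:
(1 + 5*0)*(128 + k) = (1 + 5*0)*(128 - 123) = (1 + 0)*5 = 1*5 = 5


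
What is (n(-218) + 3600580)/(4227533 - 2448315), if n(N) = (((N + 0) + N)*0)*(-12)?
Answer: 1800290/889609 ≈ 2.0237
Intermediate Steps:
n(N) = 0 (n(N) = ((N + N)*0)*(-12) = ((2*N)*0)*(-12) = 0*(-12) = 0)
(n(-218) + 3600580)/(4227533 - 2448315) = (0 + 3600580)/(4227533 - 2448315) = 3600580/1779218 = 3600580*(1/1779218) = 1800290/889609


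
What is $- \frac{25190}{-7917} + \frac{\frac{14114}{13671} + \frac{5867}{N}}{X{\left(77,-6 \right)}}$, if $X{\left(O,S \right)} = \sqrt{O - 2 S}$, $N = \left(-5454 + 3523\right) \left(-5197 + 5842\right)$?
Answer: $\frac{25190}{7917} + \frac{5832902891 \sqrt{89}}{505139143635} \approx 3.2907$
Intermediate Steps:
$N = -1245495$ ($N = \left(-1931\right) 645 = -1245495$)
$- \frac{25190}{-7917} + \frac{\frac{14114}{13671} + \frac{5867}{N}}{X{\left(77,-6 \right)}} = - \frac{25190}{-7917} + \frac{\frac{14114}{13671} + \frac{5867}{-1245495}}{\sqrt{77 - -12}} = \left(-25190\right) \left(- \frac{1}{7917}\right) + \frac{14114 \cdot \frac{1}{13671} + 5867 \left(- \frac{1}{1245495}\right)}{\sqrt{77 + 12}} = \frac{25190}{7917} + \frac{\frac{14114}{13671} - \frac{5867}{1245495}}{\sqrt{89}} = \frac{25190}{7917} + \frac{5832902891 \frac{\sqrt{89}}{89}}{5675720715} = \frac{25190}{7917} + \frac{5832902891 \sqrt{89}}{505139143635}$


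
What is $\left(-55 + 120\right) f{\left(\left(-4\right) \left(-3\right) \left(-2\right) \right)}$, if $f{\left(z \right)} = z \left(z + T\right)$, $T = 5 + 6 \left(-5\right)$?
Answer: $76440$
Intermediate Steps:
$T = -25$ ($T = 5 - 30 = -25$)
$f{\left(z \right)} = z \left(-25 + z\right)$ ($f{\left(z \right)} = z \left(z - 25\right) = z \left(-25 + z\right)$)
$\left(-55 + 120\right) f{\left(\left(-4\right) \left(-3\right) \left(-2\right) \right)} = \left(-55 + 120\right) \left(-4\right) \left(-3\right) \left(-2\right) \left(-25 + \left(-4\right) \left(-3\right) \left(-2\right)\right) = 65 \cdot 12 \left(-2\right) \left(-25 + 12 \left(-2\right)\right) = 65 \left(- 24 \left(-25 - 24\right)\right) = 65 \left(\left(-24\right) \left(-49\right)\right) = 65 \cdot 1176 = 76440$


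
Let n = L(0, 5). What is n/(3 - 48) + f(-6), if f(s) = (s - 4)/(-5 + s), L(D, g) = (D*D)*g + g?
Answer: 79/99 ≈ 0.79798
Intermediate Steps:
L(D, g) = g + g*D² (L(D, g) = D²*g + g = g*D² + g = g + g*D²)
n = 5 (n = 5*(1 + 0²) = 5*(1 + 0) = 5*1 = 5)
f(s) = (-4 + s)/(-5 + s)
n/(3 - 48) + f(-6) = 5/(3 - 48) + (-4 - 6)/(-5 - 6) = 5/(-45) - 10/(-11) = 5*(-1/45) - 1/11*(-10) = -⅑ + 10/11 = 79/99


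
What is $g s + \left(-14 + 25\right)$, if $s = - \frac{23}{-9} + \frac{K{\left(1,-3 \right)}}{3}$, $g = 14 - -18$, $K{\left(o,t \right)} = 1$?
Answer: $\frac{931}{9} \approx 103.44$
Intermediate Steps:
$g = 32$ ($g = 14 + 18 = 32$)
$s = \frac{26}{9}$ ($s = - \frac{23}{-9} + 1 \cdot \frac{1}{3} = \left(-23\right) \left(- \frac{1}{9}\right) + 1 \cdot \frac{1}{3} = \frac{23}{9} + \frac{1}{3} = \frac{26}{9} \approx 2.8889$)
$g s + \left(-14 + 25\right) = 32 \cdot \frac{26}{9} + \left(-14 + 25\right) = \frac{832}{9} + 11 = \frac{931}{9}$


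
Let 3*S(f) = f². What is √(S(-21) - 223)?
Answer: 2*I*√19 ≈ 8.7178*I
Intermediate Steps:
S(f) = f²/3
√(S(-21) - 223) = √((⅓)*(-21)² - 223) = √((⅓)*441 - 223) = √(147 - 223) = √(-76) = 2*I*√19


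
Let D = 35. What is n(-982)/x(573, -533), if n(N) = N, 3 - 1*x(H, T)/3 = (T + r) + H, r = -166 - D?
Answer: -491/246 ≈ -1.9959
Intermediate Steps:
r = -201 (r = -166 - 1*35 = -166 - 35 = -201)
x(H, T) = 612 - 3*H - 3*T (x(H, T) = 9 - 3*((T - 201) + H) = 9 - 3*((-201 + T) + H) = 9 - 3*(-201 + H + T) = 9 + (603 - 3*H - 3*T) = 612 - 3*H - 3*T)
n(-982)/x(573, -533) = -982/(612 - 3*573 - 3*(-533)) = -982/(612 - 1719 + 1599) = -982/492 = -982*1/492 = -491/246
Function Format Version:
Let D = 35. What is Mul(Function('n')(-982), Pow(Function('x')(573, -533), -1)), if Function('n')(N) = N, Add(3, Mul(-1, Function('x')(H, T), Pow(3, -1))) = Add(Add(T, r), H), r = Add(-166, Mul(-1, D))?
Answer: Rational(-491, 246) ≈ -1.9959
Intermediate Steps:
r = -201 (r = Add(-166, Mul(-1, 35)) = Add(-166, -35) = -201)
Function('x')(H, T) = Add(612, Mul(-3, H), Mul(-3, T)) (Function('x')(H, T) = Add(9, Mul(-3, Add(Add(T, -201), H))) = Add(9, Mul(-3, Add(Add(-201, T), H))) = Add(9, Mul(-3, Add(-201, H, T))) = Add(9, Add(603, Mul(-3, H), Mul(-3, T))) = Add(612, Mul(-3, H), Mul(-3, T)))
Mul(Function('n')(-982), Pow(Function('x')(573, -533), -1)) = Mul(-982, Pow(Add(612, Mul(-3, 573), Mul(-3, -533)), -1)) = Mul(-982, Pow(Add(612, -1719, 1599), -1)) = Mul(-982, Pow(492, -1)) = Mul(-982, Rational(1, 492)) = Rational(-491, 246)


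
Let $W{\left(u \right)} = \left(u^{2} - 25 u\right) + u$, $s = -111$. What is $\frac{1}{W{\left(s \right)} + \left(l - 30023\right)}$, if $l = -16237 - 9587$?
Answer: $- \frac{1}{40862} \approx -2.4473 \cdot 10^{-5}$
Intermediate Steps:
$l = -25824$
$W{\left(u \right)} = u^{2} - 24 u$
$\frac{1}{W{\left(s \right)} + \left(l - 30023\right)} = \frac{1}{- 111 \left(-24 - 111\right) - 55847} = \frac{1}{\left(-111\right) \left(-135\right) - 55847} = \frac{1}{14985 - 55847} = \frac{1}{-40862} = - \frac{1}{40862}$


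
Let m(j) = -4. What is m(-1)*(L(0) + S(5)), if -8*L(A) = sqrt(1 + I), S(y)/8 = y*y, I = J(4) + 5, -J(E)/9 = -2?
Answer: -800 + sqrt(6) ≈ -797.55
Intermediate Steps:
J(E) = 18 (J(E) = -9*(-2) = 18)
I = 23 (I = 18 + 5 = 23)
S(y) = 8*y**2 (S(y) = 8*(y*y) = 8*y**2)
L(A) = -sqrt(6)/4 (L(A) = -sqrt(1 + 23)/8 = -sqrt(6)/4)
m(-1)*(L(0) + S(5)) = -4*(-sqrt(6)/4 + 8*5**2) = -4*(-sqrt(6)/4 + 8*25) = -4*(-sqrt(6)/4 + 200) = -4*(200 - sqrt(6)/4) = -800 + sqrt(6)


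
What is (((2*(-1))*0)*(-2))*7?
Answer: 0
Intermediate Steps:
(((2*(-1))*0)*(-2))*7 = (-2*0*(-2))*7 = (0*(-2))*7 = 0*7 = 0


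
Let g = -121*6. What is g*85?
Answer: -61710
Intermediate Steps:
g = -726
g*85 = -726*85 = -61710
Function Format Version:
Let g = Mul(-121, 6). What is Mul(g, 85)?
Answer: -61710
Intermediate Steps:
g = -726
Mul(g, 85) = Mul(-726, 85) = -61710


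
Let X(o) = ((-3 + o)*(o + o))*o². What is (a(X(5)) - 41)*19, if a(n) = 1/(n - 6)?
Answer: -20253/26 ≈ -778.96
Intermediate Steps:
X(o) = 2*o³*(-3 + o) (X(o) = ((-3 + o)*(2*o))*o² = (2*o*(-3 + o))*o² = 2*o³*(-3 + o))
a(n) = 1/(-6 + n)
(a(X(5)) - 41)*19 = (1/(-6 + 2*5³*(-3 + 5)) - 41)*19 = (1/(-6 + 2*125*2) - 41)*19 = (1/(-6 + 500) - 41)*19 = (1/494 - 41)*19 = -20253/494*19 = -20253/26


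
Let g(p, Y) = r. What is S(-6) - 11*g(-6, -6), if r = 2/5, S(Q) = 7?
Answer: 13/5 ≈ 2.6000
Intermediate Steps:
r = ⅖ (r = 2*(⅕) = ⅖ ≈ 0.40000)
g(p, Y) = ⅖
S(-6) - 11*g(-6, -6) = 7 - 11*⅖ = 7 - 22/5 = 13/5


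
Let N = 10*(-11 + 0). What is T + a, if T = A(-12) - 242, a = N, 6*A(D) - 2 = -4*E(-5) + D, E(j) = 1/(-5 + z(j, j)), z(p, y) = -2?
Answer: -2475/7 ≈ -353.57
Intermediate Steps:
N = -110 (N = 10*(-11) = -110)
E(j) = -⅐ (E(j) = 1/(-5 - 2) = 1/(-7) = -⅐)
A(D) = 3/7 + D/6 (A(D) = ⅓ + (-4*(-⅐) + D)/6 = ⅓ + (4/7 + D)/6 = ⅓ + (2/21 + D/6) = 3/7 + D/6)
a = -110
T = -1705/7 (T = (3/7 + (⅙)*(-12)) - 242 = (3/7 - 2) - 242 = -11/7 - 242 = -1705/7 ≈ -243.57)
T + a = -1705/7 - 110 = -2475/7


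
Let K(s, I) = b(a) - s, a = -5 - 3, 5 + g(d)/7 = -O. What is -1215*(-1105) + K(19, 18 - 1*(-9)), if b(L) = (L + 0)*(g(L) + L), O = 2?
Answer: 1343012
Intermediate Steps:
g(d) = -49 (g(d) = -35 + 7*(-1*2) = -35 + 7*(-2) = -35 - 14 = -49)
a = -8
b(L) = L*(-49 + L) (b(L) = (L + 0)*(-49 + L) = L*(-49 + L))
K(s, I) = 456 - s (K(s, I) = -8*(-49 - 8) - s = -8*(-57) - s = 456 - s)
-1215*(-1105) + K(19, 18 - 1*(-9)) = -1215*(-1105) + (456 - 1*19) = 1342575 + (456 - 19) = 1342575 + 437 = 1343012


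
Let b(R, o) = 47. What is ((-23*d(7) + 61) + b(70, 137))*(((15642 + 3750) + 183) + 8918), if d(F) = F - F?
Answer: 3077244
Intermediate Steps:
d(F) = 0
((-23*d(7) + 61) + b(70, 137))*(((15642 + 3750) + 183) + 8918) = ((-23*0 + 61) + 47)*(((15642 + 3750) + 183) + 8918) = ((0 + 61) + 47)*((19392 + 183) + 8918) = (61 + 47)*(19575 + 8918) = 108*28493 = 3077244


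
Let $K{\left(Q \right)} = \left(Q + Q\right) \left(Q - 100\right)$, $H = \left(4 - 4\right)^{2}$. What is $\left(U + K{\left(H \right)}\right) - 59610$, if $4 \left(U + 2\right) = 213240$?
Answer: $-6302$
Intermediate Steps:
$U = 53308$ ($U = -2 + \frac{1}{4} \cdot 213240 = -2 + 53310 = 53308$)
$H = 0$ ($H = 0^{2} = 0$)
$K{\left(Q \right)} = 2 Q \left(-100 + Q\right)$
$\left(U + K{\left(H \right)}\right) - 59610 = \left(53308 + 2 \cdot 0 \left(-100 + 0\right)\right) - 59610 = \left(53308 + 2 \cdot 0 \left(-100\right)\right) - 59610 = \left(53308 + 0\right) - 59610 = 53308 - 59610 = -6302$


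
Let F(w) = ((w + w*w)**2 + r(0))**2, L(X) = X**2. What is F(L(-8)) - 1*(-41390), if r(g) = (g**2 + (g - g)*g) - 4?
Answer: 299483652956606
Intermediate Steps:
r(g) = -4 + g**2 (r(g) = (g**2 + 0*g) - 4 = (g**2 + 0) - 4 = g**2 - 4 = -4 + g**2)
F(w) = (-4 + (w + w**2)**2)**2 (F(w) = ((w + w*w)**2 + (-4 + 0**2))**2 = ((w + w**2)**2 + (-4 + 0))**2 = ((w + w**2)**2 - 4)**2 = (-4 + (w + w**2)**2)**2)
F(L(-8)) - 1*(-41390) = (4 - ((-8)**2)**2*(1 + (-8)**2)**2)**2 - 1*(-41390) = (4 - 1*64**2*(1 + 64)**2)**2 + 41390 = (4 - 1*4096*65**2)**2 + 41390 = (4 - 1*4096*4225)**2 + 41390 = (4 - 17305600)**2 + 41390 = (-17305596)**2 + 41390 = 299483652915216 + 41390 = 299483652956606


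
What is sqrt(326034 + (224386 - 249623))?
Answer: sqrt(300797) ≈ 548.45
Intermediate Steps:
sqrt(326034 + (224386 - 249623)) = sqrt(326034 - 25237) = sqrt(300797)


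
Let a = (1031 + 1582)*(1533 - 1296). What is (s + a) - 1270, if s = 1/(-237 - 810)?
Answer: 647057516/1047 ≈ 6.1801e+5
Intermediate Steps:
a = 619281 (a = 2613*237 = 619281)
s = -1/1047 (s = 1/(-1047) = -1/1047 ≈ -0.00095511)
(s + a) - 1270 = (-1/1047 + 619281) - 1270 = 648387206/1047 - 1270 = 647057516/1047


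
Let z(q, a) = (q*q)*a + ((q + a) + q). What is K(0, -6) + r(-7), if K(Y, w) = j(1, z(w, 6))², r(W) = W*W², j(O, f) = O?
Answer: -342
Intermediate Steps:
z(q, a) = a + 2*q + a*q² (z(q, a) = q²*a + ((a + q) + q) = a*q² + (a + 2*q) = a + 2*q + a*q²)
r(W) = W³
K(Y, w) = 1 (K(Y, w) = 1² = 1)
K(0, -6) + r(-7) = 1 + (-7)³ = 1 - 343 = -342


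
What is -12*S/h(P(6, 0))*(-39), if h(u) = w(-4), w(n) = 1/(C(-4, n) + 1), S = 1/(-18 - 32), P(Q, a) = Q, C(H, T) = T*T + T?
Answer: -3042/25 ≈ -121.68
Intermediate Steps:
C(H, T) = T + T² (C(H, T) = T² + T = T + T²)
S = -1/50 (S = 1/(-50) = -1/50 ≈ -0.020000)
w(n) = 1/(1 + n*(1 + n)) (w(n) = 1/(n*(1 + n) + 1) = 1/(1 + n*(1 + n)))
h(u) = 1/13 (h(u) = 1/(1 - 4*(1 - 4)) = 1/(1 - 4*(-3)) = 1/(1 + 12) = 1/13)
-12*S/h(P(6, 0))*(-39) = -(-6)/(25*1/13)*(-39) = -(-6)*13/25*(-39) = -12*(-13/50)*(-39) = (78/25)*(-39) = -3042/25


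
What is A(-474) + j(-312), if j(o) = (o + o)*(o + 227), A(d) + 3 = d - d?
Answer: 53037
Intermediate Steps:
A(d) = -3 (A(d) = -3 + (d - d) = -3 + 0 = -3)
j(o) = 2*o*(227 + o) (j(o) = (2*o)*(227 + o) = 2*o*(227 + o))
A(-474) + j(-312) = -3 + 2*(-312)*(227 - 312) = -3 + 2*(-312)*(-85) = -3 + 53040 = 53037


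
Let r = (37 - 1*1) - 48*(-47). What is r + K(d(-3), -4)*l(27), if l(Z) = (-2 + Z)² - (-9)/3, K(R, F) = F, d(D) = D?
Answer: -220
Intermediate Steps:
r = 2292 (r = (37 - 1) + 2256 = 36 + 2256 = 2292)
l(Z) = 3 + (-2 + Z)² (l(Z) = (-2 + Z)² - (-9)/3 = (-2 + Z)² - 1*(-3) = (-2 + Z)² + 3 = 3 + (-2 + Z)²)
r + K(d(-3), -4)*l(27) = 2292 - 4*(3 + (-2 + 27)²) = 2292 - 4*(3 + 25²) = 2292 - 4*(3 + 625) = 2292 - 4*628 = 2292 - 2512 = -220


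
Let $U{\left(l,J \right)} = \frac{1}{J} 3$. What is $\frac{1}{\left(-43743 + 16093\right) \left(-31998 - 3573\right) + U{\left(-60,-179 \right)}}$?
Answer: $\frac{179}{176053328847} \approx 1.0167 \cdot 10^{-9}$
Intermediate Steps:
$U{\left(l,J \right)} = \frac{3}{J}$
$\frac{1}{\left(-43743 + 16093\right) \left(-31998 - 3573\right) + U{\left(-60,-179 \right)}} = \frac{1}{\left(-43743 + 16093\right) \left(-31998 - 3573\right) + \frac{3}{-179}} = \frac{1}{\left(-27650\right) \left(-35571\right) + 3 \left(- \frac{1}{179}\right)} = \frac{1}{983538150 - \frac{3}{179}} = \frac{1}{\frac{176053328847}{179}} = \frac{179}{176053328847}$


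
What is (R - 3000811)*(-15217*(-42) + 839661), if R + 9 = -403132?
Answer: -5033679118800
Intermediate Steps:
R = -403141 (R = -9 - 403132 = -403141)
(R - 3000811)*(-15217*(-42) + 839661) = (-403141 - 3000811)*(-15217*(-42) + 839661) = -3403952*(639114 + 839661) = -3403952*1478775 = -5033679118800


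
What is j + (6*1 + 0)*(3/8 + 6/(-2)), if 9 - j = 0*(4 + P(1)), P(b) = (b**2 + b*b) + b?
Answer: -27/4 ≈ -6.7500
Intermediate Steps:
P(b) = b + 2*b**2 (P(b) = (b**2 + b**2) + b = 2*b**2 + b = b + 2*b**2)
j = 9 (j = 9 - 0*(4 + 1*(1 + 2*1)) = 9 - 0*(4 + 1*(1 + 2)) = 9 - 0*(4 + 1*3) = 9 - 0*(4 + 3) = 9 - 0*7 = 9 - 1*0 = 9 + 0 = 9)
j + (6*1 + 0)*(3/8 + 6/(-2)) = 9 + (6*1 + 0)*(3/8 + 6/(-2)) = 9 + (6 + 0)*(3*(1/8) + 6*(-1/2)) = 9 + 6*(3/8 - 3) = 9 + 6*(-21/8) = 9 - 63/4 = -27/4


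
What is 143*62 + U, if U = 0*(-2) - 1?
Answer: 8865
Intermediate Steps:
U = -1 (U = 0 - 1 = -1)
143*62 + U = 143*62 - 1 = 8866 - 1 = 8865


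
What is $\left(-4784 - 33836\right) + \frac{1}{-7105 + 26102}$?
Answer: $- \frac{733664139}{18997} \approx -38620.0$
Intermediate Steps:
$\left(-4784 - 33836\right) + \frac{1}{-7105 + 26102} = -38620 + \frac{1}{18997} = - \frac{733664139}{18997}$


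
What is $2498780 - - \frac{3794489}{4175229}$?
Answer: $\frac{10432982515109}{4175229} \approx 2.4988 \cdot 10^{6}$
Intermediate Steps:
$2498780 - - \frac{3794489}{4175229} = 2498780 + \frac{3794489}{4175229} = \frac{10432982515109}{4175229}$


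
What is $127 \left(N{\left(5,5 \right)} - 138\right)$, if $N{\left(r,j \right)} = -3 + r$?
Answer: $-17272$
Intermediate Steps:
$127 \left(N{\left(5,5 \right)} - 138\right) = 127 \left(\left(-3 + 5\right) - 138\right) = 127 \left(2 - 138\right) = 127 \left(-136\right) = -17272$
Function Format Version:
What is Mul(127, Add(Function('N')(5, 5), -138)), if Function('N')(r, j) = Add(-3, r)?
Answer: -17272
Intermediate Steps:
Mul(127, Add(Function('N')(5, 5), -138)) = Mul(127, Add(Add(-3, 5), -138)) = Mul(127, Add(2, -138)) = Mul(127, -136) = -17272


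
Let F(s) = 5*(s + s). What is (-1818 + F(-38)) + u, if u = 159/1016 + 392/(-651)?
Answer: -207726733/94488 ≈ -2198.4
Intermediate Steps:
u = -42109/94488 (u = 159*(1/1016) + 392*(-1/651) = 159/1016 - 56/93 = -42109/94488 ≈ -0.44565)
F(s) = 10*s (F(s) = 5*(2*s) = 10*s)
(-1818 + F(-38)) + u = (-1818 + 10*(-38)) - 42109/94488 = (-1818 - 380) - 42109/94488 = -2198 - 42109/94488 = -207726733/94488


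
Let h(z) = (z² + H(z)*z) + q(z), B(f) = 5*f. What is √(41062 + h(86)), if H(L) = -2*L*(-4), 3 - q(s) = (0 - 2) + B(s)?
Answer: √107201 ≈ 327.42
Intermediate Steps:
q(s) = 5 - 5*s (q(s) = 3 - ((0 - 2) + 5*s) = 3 - (-2 + 5*s) = 3 + (2 - 5*s) = 5 - 5*s)
H(L) = 8*L
h(z) = 5 - 5*z + 9*z² (h(z) = (z² + (8*z)*z) + (5 - 5*z) = (z² + 8*z²) + (5 - 5*z) = 9*z² + (5 - 5*z) = 5 - 5*z + 9*z²)
√(41062 + h(86)) = √(41062 + (5 - 5*86 + 9*86²)) = √(41062 + (5 - 430 + 9*7396)) = √(41062 + (5 - 430 + 66564)) = √(41062 + 66139) = √107201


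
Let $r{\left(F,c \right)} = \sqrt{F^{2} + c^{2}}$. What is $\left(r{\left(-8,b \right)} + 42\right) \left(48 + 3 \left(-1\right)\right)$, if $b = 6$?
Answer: $2340$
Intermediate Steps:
$\left(r{\left(-8,b \right)} + 42\right) \left(48 + 3 \left(-1\right)\right) = \left(\sqrt{\left(-8\right)^{2} + 6^{2}} + 42\right) \left(48 + 3 \left(-1\right)\right) = \left(\sqrt{64 + 36} + 42\right) \left(48 - 3\right) = \left(\sqrt{100} + 42\right) 45 = \left(10 + 42\right) 45 = 52 \cdot 45 = 2340$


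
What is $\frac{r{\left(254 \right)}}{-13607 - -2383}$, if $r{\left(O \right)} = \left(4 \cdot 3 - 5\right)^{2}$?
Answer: $- \frac{49}{11224} \approx -0.0043656$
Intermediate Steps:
$r{\left(O \right)} = 49$ ($r{\left(O \right)} = \left(12 - 5\right)^{2} = 7^{2} = 49$)
$\frac{r{\left(254 \right)}}{-13607 - -2383} = \frac{49}{-13607 - -2383} = \frac{49}{-13607 + 2383} = \frac{49}{-11224} = 49 \left(- \frac{1}{11224}\right) = - \frac{49}{11224}$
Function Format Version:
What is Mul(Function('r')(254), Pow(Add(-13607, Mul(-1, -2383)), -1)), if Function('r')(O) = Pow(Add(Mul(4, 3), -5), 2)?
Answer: Rational(-49, 11224) ≈ -0.0043656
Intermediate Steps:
Function('r')(O) = 49 (Function('r')(O) = Pow(Add(12, -5), 2) = Pow(7, 2) = 49)
Mul(Function('r')(254), Pow(Add(-13607, Mul(-1, -2383)), -1)) = Mul(49, Pow(Add(-13607, Mul(-1, -2383)), -1)) = Mul(49, Pow(Add(-13607, 2383), -1)) = Mul(49, Pow(-11224, -1)) = Mul(49, Rational(-1, 11224)) = Rational(-49, 11224)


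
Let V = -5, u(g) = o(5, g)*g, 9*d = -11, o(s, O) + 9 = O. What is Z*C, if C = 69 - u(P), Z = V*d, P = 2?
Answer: 4565/9 ≈ 507.22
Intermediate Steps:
o(s, O) = -9 + O
d = -11/9 (d = (1/9)*(-11) = -11/9 ≈ -1.2222)
u(g) = g*(-9 + g) (u(g) = (-9 + g)*g = g*(-9 + g))
Z = 55/9 (Z = -5*(-11/9) = 55/9 ≈ 6.1111)
C = 83 (C = 69 - 2*(-9 + 2) = 69 - 2*(-7) = 69 - 1*(-14) = 69 + 14 = 83)
Z*C = (55/9)*83 = 4565/9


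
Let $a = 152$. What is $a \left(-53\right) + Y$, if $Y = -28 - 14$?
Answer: $-8098$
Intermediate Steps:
$Y = -42$
$a \left(-53\right) + Y = 152 \left(-53\right) - 42 = -8056 - 42 = -8098$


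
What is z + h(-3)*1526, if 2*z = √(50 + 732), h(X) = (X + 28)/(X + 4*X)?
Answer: -7630/3 + √782/2 ≈ -2529.4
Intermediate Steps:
h(X) = (28 + X)/(5*X) (h(X) = (28 + X)/((5*X)) = (28 + X)*(1/(5*X)) = (28 + X)/(5*X))
z = √782/2 (z = √(50 + 732)/2 = √782/2 ≈ 13.982)
z + h(-3)*1526 = √782/2 + ((⅕)*(28 - 3)/(-3))*1526 = √782/2 + ((⅕)*(-⅓)*25)*1526 = √782/2 - 5/3*1526 = √782/2 - 7630/3 = -7630/3 + √782/2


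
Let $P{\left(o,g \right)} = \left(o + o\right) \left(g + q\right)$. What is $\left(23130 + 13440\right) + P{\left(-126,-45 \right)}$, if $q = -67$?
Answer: $64794$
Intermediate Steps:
$P{\left(o,g \right)} = 2 o \left(-67 + g\right)$ ($P{\left(o,g \right)} = \left(o + o\right) \left(g - 67\right) = 2 o \left(-67 + g\right)$)
$\left(23130 + 13440\right) + P{\left(-126,-45 \right)} = \left(23130 + 13440\right) + 2 \left(-126\right) \left(-67 - 45\right) = 36570 + 2 \left(-126\right) \left(-112\right) = 36570 + 28224 = 64794$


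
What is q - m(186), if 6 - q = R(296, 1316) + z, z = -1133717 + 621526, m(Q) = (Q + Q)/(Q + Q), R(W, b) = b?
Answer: 510880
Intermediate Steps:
m(Q) = 1 (m(Q) = (2*Q)/((2*Q)) = (2*Q)*(1/(2*Q)) = 1)
z = -512191
q = 510881 (q = 6 - (1316 - 512191) = 6 - 1*(-510875) = 6 + 510875 = 510881)
q - m(186) = 510881 - 1*1 = 510881 - 1 = 510880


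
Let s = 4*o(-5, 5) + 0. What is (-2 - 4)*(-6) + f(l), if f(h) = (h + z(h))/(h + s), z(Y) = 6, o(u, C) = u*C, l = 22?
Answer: 1390/39 ≈ 35.641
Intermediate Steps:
o(u, C) = C*u
s = -100 (s = 4*(5*(-5)) + 0 = 4*(-25) + 0 = -100 + 0 = -100)
f(h) = (6 + h)/(-100 + h) (f(h) = (h + 6)/(h - 100) = (6 + h)/(-100 + h))
(-2 - 4)*(-6) + f(l) = (-2 - 4)*(-6) + (6 + 22)/(-100 + 22) = -6*(-6) + 28/(-78) = 36 - 1/78*28 = 36 - 14/39 = 1390/39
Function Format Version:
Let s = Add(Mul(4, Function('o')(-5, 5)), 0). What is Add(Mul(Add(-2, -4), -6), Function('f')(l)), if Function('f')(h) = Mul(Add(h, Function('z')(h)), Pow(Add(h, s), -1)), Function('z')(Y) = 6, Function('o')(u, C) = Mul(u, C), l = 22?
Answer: Rational(1390, 39) ≈ 35.641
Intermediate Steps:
Function('o')(u, C) = Mul(C, u)
s = -100 (s = Add(Mul(4, Mul(5, -5)), 0) = Add(Mul(4, -25), 0) = Add(-100, 0) = -100)
Function('f')(h) = Mul(Pow(Add(-100, h), -1), Add(6, h)) (Function('f')(h) = Mul(Add(h, 6), Pow(Add(h, -100), -1)) = Mul(Add(6, h), Pow(Add(-100, h), -1)) = Mul(Pow(Add(-100, h), -1), Add(6, h)))
Add(Mul(Add(-2, -4), -6), Function('f')(l)) = Add(Mul(Add(-2, -4), -6), Mul(Pow(Add(-100, 22), -1), Add(6, 22))) = Add(Mul(-6, -6), Mul(Pow(-78, -1), 28)) = Add(36, Mul(Rational(-1, 78), 28)) = Add(36, Rational(-14, 39)) = Rational(1390, 39)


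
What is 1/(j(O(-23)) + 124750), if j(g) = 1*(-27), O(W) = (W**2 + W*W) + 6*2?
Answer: 1/124723 ≈ 8.0178e-6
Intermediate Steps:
O(W) = 12 + 2*W**2 (O(W) = (W**2 + W**2) + 12 = 2*W**2 + 12 = 12 + 2*W**2)
j(g) = -27
1/(j(O(-23)) + 124750) = 1/(-27 + 124750) = 1/124723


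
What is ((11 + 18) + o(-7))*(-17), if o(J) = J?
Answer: -374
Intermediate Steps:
((11 + 18) + o(-7))*(-17) = ((11 + 18) - 7)*(-17) = (29 - 7)*(-17) = 22*(-17) = -374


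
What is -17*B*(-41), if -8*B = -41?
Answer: 28577/8 ≈ 3572.1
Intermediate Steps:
B = 41/8 (B = -⅛*(-41) = 41/8 ≈ 5.1250)
-17*B*(-41) = -17*41/8*(-41) = -697/8*(-41) = 28577/8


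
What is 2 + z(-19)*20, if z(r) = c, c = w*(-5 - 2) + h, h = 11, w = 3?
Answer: -198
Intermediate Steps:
c = -10 (c = 3*(-5 - 2) + 11 = 3*(-7) + 11 = -21 + 11 = -10)
z(r) = -10
2 + z(-19)*20 = 2 - 10*20 = 2 - 200 = -198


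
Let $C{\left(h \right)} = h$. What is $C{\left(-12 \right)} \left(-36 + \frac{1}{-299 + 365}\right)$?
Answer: $\frac{4750}{11} \approx 431.82$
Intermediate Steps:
$C{\left(-12 \right)} \left(-36 + \frac{1}{-299 + 365}\right) = - 12 \left(-36 + \frac{1}{-299 + 365}\right) = - 12 \left(-36 + \frac{1}{66}\right) = \left(-12\right) \left(- \frac{2375}{66}\right) = \frac{4750}{11}$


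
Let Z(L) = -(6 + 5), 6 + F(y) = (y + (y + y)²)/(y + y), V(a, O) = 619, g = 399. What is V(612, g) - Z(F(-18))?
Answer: 630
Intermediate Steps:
F(y) = -6 + (y + 4*y²)/(2*y) (F(y) = -6 + (y + (y + y)²)/(y + y) = -6 + (y + (2*y)²)/((2*y)) = -6 + (y + 4*y²)*(1/(2*y)) = -6 + (y + 4*y²)/(2*y))
Z(L) = -11 (Z(L) = -1*11 = -11)
V(612, g) - Z(F(-18)) = 619 - 1*(-11) = 619 + 11 = 630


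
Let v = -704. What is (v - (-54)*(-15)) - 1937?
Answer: -3451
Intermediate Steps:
(v - (-54)*(-15)) - 1937 = (-704 - (-54)*(-15)) - 1937 = (-704 - 1*810) - 1937 = (-704 - 810) - 1937 = -1514 - 1937 = -3451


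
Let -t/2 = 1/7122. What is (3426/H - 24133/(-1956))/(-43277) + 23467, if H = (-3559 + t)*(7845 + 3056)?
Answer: 2638861289066155888829/112449879453040800 ≈ 23467.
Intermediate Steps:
t = -1/3561 (t = -2/7122 = -2*1/7122 = -1/3561 ≈ -0.00028082)
H = -138154913600/3561 (H = (-3559 - 1/3561)*(7845 + 3056) = -12673600/3561*10901 = -138154913600/3561 ≈ -3.8797e+7)
(3426/H - 24133/(-1956))/(-43277) + 23467 = (3426/(-138154913600/3561) - 24133/(-1956))/(-43277) + 23467 = (3426*(-3561/138154913600) - 24133*(-1/1956))*(-1/43277) + 23467 = (-6099993/69077456800 + 24133/1956)*(-1/43277) + 23467 = (416758583342023/33778876375200)*(-1/43277) + 23467 = -32058352564771/112449879453040800 + 23467 = 2638861289066155888829/112449879453040800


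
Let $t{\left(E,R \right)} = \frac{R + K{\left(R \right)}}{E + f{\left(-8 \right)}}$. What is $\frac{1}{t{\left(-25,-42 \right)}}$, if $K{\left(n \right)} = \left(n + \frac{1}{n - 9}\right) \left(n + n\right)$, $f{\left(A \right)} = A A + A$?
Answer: $\frac{527}{59290} \approx 0.0088885$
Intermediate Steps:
$f{\left(A \right)} = A + A^{2}$ ($f{\left(A \right)} = A^{2} + A = A + A^{2}$)
$K{\left(n \right)} = 2 n \left(n + \frac{1}{-9 + n}\right)$ ($K{\left(n \right)} = \left(n + \frac{1}{-9 + n}\right) 2 n = 2 n \left(n + \frac{1}{-9 + n}\right)$)
$t{\left(E,R \right)} = \frac{R + \frac{2 R \left(1 + R^{2} - 9 R\right)}{-9 + R}}{56 + E}$ ($t{\left(E,R \right)} = \frac{R + \frac{2 R \left(1 + R^{2} - 9 R\right)}{-9 + R}}{E - 8 \left(1 - 8\right)} = \frac{R + \frac{2 R \left(1 + R^{2} - 9 R\right)}{-9 + R}}{E - -56} = \frac{R + \frac{2 R \left(1 + R^{2} - 9 R\right)}{-9 + R}}{E + 56} = \frac{R + \frac{2 R \left(1 + R^{2} - 9 R\right)}{-9 + R}}{56 + E}$)
$\frac{1}{t{\left(-25,-42 \right)}} = \frac{1}{\left(-42\right) \frac{1}{-9 - 42} \frac{1}{56 - 25} \left(-7 - -714 + 2 \left(-42\right)^{2}\right)} = \frac{1}{\left(-42\right) \frac{1}{-51} \cdot \frac{1}{31} \left(-7 + 714 + 2 \cdot 1764\right)} = \frac{1}{\left(-42\right) \left(- \frac{1}{51}\right) \frac{1}{31} \left(-7 + 714 + 3528\right)} = \frac{1}{\left(-42\right) \left(- \frac{1}{51}\right) \frac{1}{31} \cdot 4235} = \frac{1}{\frac{59290}{527}} = \frac{527}{59290}$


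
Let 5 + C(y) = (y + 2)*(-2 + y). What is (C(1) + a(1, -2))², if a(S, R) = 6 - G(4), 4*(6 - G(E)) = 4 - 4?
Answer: 64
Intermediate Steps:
G(E) = 6 (G(E) = 6 - (4 - 4)/4 = 6 - ¼*0 = 6 + 0 = 6)
C(y) = -5 + (-2 + y)*(2 + y) (C(y) = -5 + (y + 2)*(-2 + y) = -5 + (2 + y)*(-2 + y) = -5 + (-2 + y)*(2 + y))
a(S, R) = 0 (a(S, R) = 6 - 1*6 = 6 - 6 = 0)
(C(1) + a(1, -2))² = ((-9 + 1²) + 0)² = ((-9 + 1) + 0)² = (-8 + 0)² = (-8)² = 64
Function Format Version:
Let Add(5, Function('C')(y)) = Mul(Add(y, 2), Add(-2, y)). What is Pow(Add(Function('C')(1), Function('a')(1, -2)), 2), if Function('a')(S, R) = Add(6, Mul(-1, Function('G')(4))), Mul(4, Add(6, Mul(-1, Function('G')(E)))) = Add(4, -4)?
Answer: 64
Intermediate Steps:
Function('G')(E) = 6 (Function('G')(E) = Add(6, Mul(Rational(-1, 4), Add(4, -4))) = Add(6, Mul(Rational(-1, 4), 0)) = Add(6, 0) = 6)
Function('C')(y) = Add(-5, Mul(Add(-2, y), Add(2, y))) (Function('C')(y) = Add(-5, Mul(Add(y, 2), Add(-2, y))) = Add(-5, Mul(Add(2, y), Add(-2, y))) = Add(-5, Mul(Add(-2, y), Add(2, y))))
Function('a')(S, R) = 0 (Function('a')(S, R) = Add(6, Mul(-1, 6)) = Add(6, -6) = 0)
Pow(Add(Function('C')(1), Function('a')(1, -2)), 2) = Pow(Add(Add(-9, Pow(1, 2)), 0), 2) = Pow(Add(Add(-9, 1), 0), 2) = Pow(Add(-8, 0), 2) = Pow(-8, 2) = 64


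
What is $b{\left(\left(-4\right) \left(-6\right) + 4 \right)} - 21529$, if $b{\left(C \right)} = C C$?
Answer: $-20745$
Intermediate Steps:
$b{\left(C \right)} = C^{2}$
$b{\left(\left(-4\right) \left(-6\right) + 4 \right)} - 21529 = \left(\left(-4\right) \left(-6\right) + 4\right)^{2} - 21529 = \left(24 + 4\right)^{2} - 21529 = 28^{2} - 21529 = 784 - 21529 = -20745$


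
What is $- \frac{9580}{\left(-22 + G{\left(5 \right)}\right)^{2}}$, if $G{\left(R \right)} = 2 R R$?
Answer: $- \frac{2395}{196} \approx -12.219$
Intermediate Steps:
$G{\left(R \right)} = 2 R^{2}$
$- \frac{9580}{\left(-22 + G{\left(5 \right)}\right)^{2}} = - \frac{9580}{\left(-22 + 2 \cdot 5^{2}\right)^{2}} = - \frac{9580}{\left(-22 + 2 \cdot 25\right)^{2}} = - \frac{9580}{\left(-22 + 50\right)^{2}} = - \frac{9580}{28^{2}} = - \frac{9580}{784} = \left(-9580\right) \frac{1}{784} = - \frac{2395}{196}$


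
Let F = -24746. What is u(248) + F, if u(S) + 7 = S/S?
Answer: -24752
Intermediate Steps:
u(S) = -6 (u(S) = -7 + S/S = -7 + 1 = -6)
u(248) + F = -6 - 24746 = -24752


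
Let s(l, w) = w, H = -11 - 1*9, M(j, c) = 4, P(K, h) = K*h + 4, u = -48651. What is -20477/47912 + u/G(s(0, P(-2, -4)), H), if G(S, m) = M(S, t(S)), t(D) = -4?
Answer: -582762155/47912 ≈ -12163.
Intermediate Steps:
P(K, h) = 4 + K*h
H = -20 (H = -11 - 9 = -20)
G(S, m) = 4
-20477/47912 + u/G(s(0, P(-2, -4)), H) = -20477/47912 - 48651/4 = -582762155/47912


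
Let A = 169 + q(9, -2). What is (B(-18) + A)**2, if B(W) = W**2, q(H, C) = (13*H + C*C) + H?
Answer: 388129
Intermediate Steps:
q(H, C) = C**2 + 14*H (q(H, C) = (13*H + C**2) + H = (C**2 + 13*H) + H = C**2 + 14*H)
A = 299 (A = 169 + ((-2)**2 + 14*9) = 169 + (4 + 126) = 169 + 130 = 299)
(B(-18) + A)**2 = ((-18)**2 + 299)**2 = (324 + 299)**2 = 623**2 = 388129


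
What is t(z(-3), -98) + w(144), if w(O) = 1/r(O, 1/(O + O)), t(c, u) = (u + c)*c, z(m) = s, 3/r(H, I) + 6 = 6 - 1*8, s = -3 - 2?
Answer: 1537/3 ≈ 512.33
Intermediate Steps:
s = -5
r(H, I) = -3/8 (r(H, I) = 3/(-6 + (6 - 1*8)) = 3/(-6 + (6 - 8)) = 3/(-6 - 2) = 3/(-8) = 3*(-⅛) = -3/8)
z(m) = -5
t(c, u) = c*(c + u) (t(c, u) = (c + u)*c = c*(c + u))
w(O) = -8/3 (w(O) = 1/(-3/8) = -8/3)
t(z(-3), -98) + w(144) = -5*(-5 - 98) - 8/3 = -5*(-103) - 8/3 = 515 - 8/3 = 1537/3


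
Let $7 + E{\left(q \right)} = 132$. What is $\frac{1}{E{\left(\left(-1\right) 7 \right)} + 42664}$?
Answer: $\frac{1}{42789} \approx 2.337 \cdot 10^{-5}$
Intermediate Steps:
$E{\left(q \right)} = 125$ ($E{\left(q \right)} = -7 + 132 = 125$)
$\frac{1}{E{\left(\left(-1\right) 7 \right)} + 42664} = \frac{1}{125 + 42664} = \frac{1}{42789}$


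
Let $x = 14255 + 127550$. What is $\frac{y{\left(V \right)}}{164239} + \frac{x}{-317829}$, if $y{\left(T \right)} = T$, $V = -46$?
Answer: $- \frac{23304531529}{52199917131} \approx -0.44645$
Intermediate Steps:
$x = 141805$
$\frac{y{\left(V \right)}}{164239} + \frac{x}{-317829} = - \frac{46}{164239} + \frac{141805}{-317829} = \left(-46\right) \frac{1}{164239} + 141805 \left(- \frac{1}{317829}\right) = - \frac{46}{164239} - \frac{141805}{317829} = - \frac{23304531529}{52199917131}$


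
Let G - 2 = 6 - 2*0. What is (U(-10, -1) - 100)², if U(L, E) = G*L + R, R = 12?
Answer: 28224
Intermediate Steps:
G = 8 (G = 2 + (6 - 2*0) = 2 + (6 + 0) = 2 + 6 = 8)
U(L, E) = 12 + 8*L (U(L, E) = 8*L + 12 = 12 + 8*L)
(U(-10, -1) - 100)² = ((12 + 8*(-10)) - 100)² = ((12 - 80) - 100)² = (-68 - 100)² = (-168)² = 28224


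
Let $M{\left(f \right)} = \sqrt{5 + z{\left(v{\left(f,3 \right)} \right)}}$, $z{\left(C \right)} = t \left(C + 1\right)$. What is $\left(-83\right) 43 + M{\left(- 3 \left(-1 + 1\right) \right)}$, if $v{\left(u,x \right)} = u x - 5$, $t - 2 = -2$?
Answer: $-3569 + \sqrt{5} \approx -3566.8$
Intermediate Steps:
$t = 0$ ($t = 2 - 2 = 0$)
$v{\left(u,x \right)} = -5 + u x$
$z{\left(C \right)} = 0$ ($z{\left(C \right)} = 0 \left(C + 1\right) = 0 \left(1 + C\right) = 0$)
$M{\left(f \right)} = \sqrt{5}$ ($M{\left(f \right)} = \sqrt{5 + 0} = \sqrt{5}$)
$\left(-83\right) 43 + M{\left(- 3 \left(-1 + 1\right) \right)} = \left(-83\right) 43 + \sqrt{5} = -3569 + \sqrt{5}$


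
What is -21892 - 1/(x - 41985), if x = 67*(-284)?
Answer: -1335696595/61013 ≈ -21892.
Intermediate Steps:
x = -19028
-21892 - 1/(x - 41985) = -21892 - 1/(-19028 - 41985) = -21892 - 1/(-61013) = -21892 - 1*(-1/61013) = -21892 + 1/61013 = -1335696595/61013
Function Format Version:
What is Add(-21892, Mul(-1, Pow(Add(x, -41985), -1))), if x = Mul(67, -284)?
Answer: Rational(-1335696595, 61013) ≈ -21892.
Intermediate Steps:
x = -19028
Add(-21892, Mul(-1, Pow(Add(x, -41985), -1))) = Add(-21892, Mul(-1, Pow(Add(-19028, -41985), -1))) = Add(-21892, Mul(-1, Pow(-61013, -1))) = Add(-21892, Mul(-1, Rational(-1, 61013))) = Add(-21892, Rational(1, 61013)) = Rational(-1335696595, 61013)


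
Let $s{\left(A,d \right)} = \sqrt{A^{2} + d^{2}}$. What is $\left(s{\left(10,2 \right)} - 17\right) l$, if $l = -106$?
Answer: $1802 - 212 \sqrt{26} \approx 721.01$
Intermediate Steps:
$\left(s{\left(10,2 \right)} - 17\right) l = \left(\sqrt{10^{2} + 2^{2}} - 17\right) \left(-106\right) = \left(\sqrt{100 + 4} - 17\right) \left(-106\right) = \left(\sqrt{104} - 17\right) \left(-106\right) = \left(2 \sqrt{26} - 17\right) \left(-106\right) = \left(-17 + 2 \sqrt{26}\right) \left(-106\right) = 1802 - 212 \sqrt{26}$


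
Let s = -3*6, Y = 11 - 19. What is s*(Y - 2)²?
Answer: -1800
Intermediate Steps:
Y = -8
s = -18
s*(Y - 2)² = -18*(-8 - 2)² = -18*(-10)² = -18*100 = -1800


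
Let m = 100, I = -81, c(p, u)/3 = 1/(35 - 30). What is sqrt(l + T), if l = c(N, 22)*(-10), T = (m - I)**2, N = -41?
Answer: sqrt(32755) ≈ 180.98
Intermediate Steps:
c(p, u) = 3/5 (c(p, u) = 3/(35 - 30) = 3/5)
T = 32761 (T = (100 - 1*(-81))**2 = (100 + 81)**2 = 181**2 = 32761)
l = -6 (l = (3/5)*(-10) = -6)
sqrt(l + T) = sqrt(-6 + 32761) = sqrt(32755)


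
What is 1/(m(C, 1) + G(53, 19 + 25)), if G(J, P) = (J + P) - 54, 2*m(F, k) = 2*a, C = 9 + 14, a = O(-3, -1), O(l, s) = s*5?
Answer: 1/38 ≈ 0.026316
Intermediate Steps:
O(l, s) = 5*s
a = -5 (a = 5*(-1) = -5)
C = 23
m(F, k) = -5 (m(F, k) = (2*(-5))/2 = (1/2)*(-10) = -5)
G(J, P) = -54 + J + P
1/(m(C, 1) + G(53, 19 + 25)) = 1/(-5 + (-54 + 53 + (19 + 25))) = 1/(-5 + (-54 + 53 + 44)) = 1/(-5 + 43) = 1/38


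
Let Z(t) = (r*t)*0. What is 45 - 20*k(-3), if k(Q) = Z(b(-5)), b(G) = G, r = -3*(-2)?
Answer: 45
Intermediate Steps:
r = 6
Z(t) = 0 (Z(t) = (6*t)*0 = 0)
k(Q) = 0
45 - 20*k(-3) = 45 - 20*0 = 45 + 0 = 45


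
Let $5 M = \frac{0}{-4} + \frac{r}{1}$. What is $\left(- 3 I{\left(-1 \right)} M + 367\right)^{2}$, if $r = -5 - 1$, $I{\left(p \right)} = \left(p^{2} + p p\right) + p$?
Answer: $\frac{3433609}{25} \approx 1.3734 \cdot 10^{5}$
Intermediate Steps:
$I{\left(p \right)} = p + 2 p^{2}$ ($I{\left(p \right)} = \left(p^{2} + p^{2}\right) + p = 2 p^{2} + p = p + 2 p^{2}$)
$r = -6$
$M = - \frac{6}{5}$ ($M = \frac{\frac{0}{-4} - \frac{6}{1}}{5} = \frac{0 \left(- \frac{1}{4}\right) - 6}{5} = \frac{0 - 6}{5} = \frac{1}{5} \left(-6\right) = - \frac{6}{5} \approx -1.2$)
$\left(- 3 I{\left(-1 \right)} M + 367\right)^{2} = \left(- 3 \left(- (1 + 2 \left(-1\right))\right) \left(- \frac{6}{5}\right) + 367\right)^{2} = \left(- 3 \left(- (1 - 2)\right) \left(- \frac{6}{5}\right) + 367\right)^{2} = \left(- 3 \left(\left(-1\right) \left(-1\right)\right) \left(- \frac{6}{5}\right) + 367\right)^{2} = \left(\left(-3\right) 1 \left(- \frac{6}{5}\right) + 367\right)^{2} = \left(\left(-3\right) \left(- \frac{6}{5}\right) + 367\right)^{2} = \left(\frac{18}{5} + 367\right)^{2} = \left(\frac{1853}{5}\right)^{2} = \frac{3433609}{25}$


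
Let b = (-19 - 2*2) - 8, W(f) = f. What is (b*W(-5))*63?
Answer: 9765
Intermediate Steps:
b = -31 (b = (-19 - 4) - 8 = -23 - 8 = -31)
(b*W(-5))*63 = -31*(-5)*63 = 155*63 = 9765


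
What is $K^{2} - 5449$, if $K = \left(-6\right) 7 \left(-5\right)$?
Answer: $38651$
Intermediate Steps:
$K = 210$ ($K = \left(-42\right) \left(-5\right) = 210$)
$K^{2} - 5449 = 210^{2} - 5449 = 44100 - 5449 = 38651$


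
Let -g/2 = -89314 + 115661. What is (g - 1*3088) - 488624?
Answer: -544406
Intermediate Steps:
g = -52694 (g = -2*(-89314 + 115661) = -2*26347 = -52694)
(g - 1*3088) - 488624 = (-52694 - 1*3088) - 488624 = (-52694 - 3088) - 488624 = -55782 - 488624 = -544406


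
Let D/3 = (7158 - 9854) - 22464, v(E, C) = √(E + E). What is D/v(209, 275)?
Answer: -37740*√418/209 ≈ -3691.8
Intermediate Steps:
v(E, C) = √2*√E (v(E, C) = √(2*E) = √2*√E)
D = -75480 (D = 3*((7158 - 9854) - 22464) = 3*(-2696 - 22464) = 3*(-25160) = -75480)
D/v(209, 275) = -75480*√418/418 = -37740*√418/209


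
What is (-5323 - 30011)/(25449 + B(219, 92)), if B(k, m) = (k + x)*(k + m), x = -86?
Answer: -17667/33406 ≈ -0.52886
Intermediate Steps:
B(k, m) = (-86 + k)*(k + m) (B(k, m) = (k - 86)*(k + m) = (-86 + k)*(k + m))
(-5323 - 30011)/(25449 + B(219, 92)) = (-5323 - 30011)/(25449 + (219**2 - 86*219 - 86*92 + 219*92)) = -35334/(25449 + (47961 - 18834 - 7912 + 20148)) = -35334/(25449 + 41363) = -35334/66812 = -35334*1/66812 = -17667/33406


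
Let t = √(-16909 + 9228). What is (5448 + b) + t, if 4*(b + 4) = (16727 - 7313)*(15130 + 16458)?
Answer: 74347802 + I*√7681 ≈ 7.4348e+7 + 87.641*I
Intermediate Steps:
b = 74342354 (b = -4 + ((16727 - 7313)*(15130 + 16458))/4 = -4 + (9414*31588)/4 = -4 + (¼)*297369432 = -4 + 74342358 = 74342354)
t = I*√7681 (t = √(-7681) = I*√7681 ≈ 87.641*I)
(5448 + b) + t = (5448 + 74342354) + I*√7681 = 74347802 + I*√7681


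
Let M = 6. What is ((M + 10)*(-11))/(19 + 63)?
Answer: -88/41 ≈ -2.1463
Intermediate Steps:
((M + 10)*(-11))/(19 + 63) = ((6 + 10)*(-11))/(19 + 63) = (16*(-11))/82 = -176*1/82 = -88/41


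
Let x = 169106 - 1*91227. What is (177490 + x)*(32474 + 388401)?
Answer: 107478427875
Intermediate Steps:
x = 77879 (x = 169106 - 91227 = 77879)
(177490 + x)*(32474 + 388401) = (177490 + 77879)*(32474 + 388401) = 255369*420875 = 107478427875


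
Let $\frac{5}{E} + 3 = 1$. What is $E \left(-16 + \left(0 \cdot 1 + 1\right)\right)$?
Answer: $\frac{75}{2} \approx 37.5$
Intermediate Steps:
$E = - \frac{5}{2}$ ($E = \frac{5}{-3 + 1} = \frac{5}{-2} = 5 \left(- \frac{1}{2}\right) = - \frac{5}{2} \approx -2.5$)
$E \left(-16 + \left(0 \cdot 1 + 1\right)\right) = - \frac{5 \left(-16 + \left(0 \cdot 1 + 1\right)\right)}{2} = - \frac{5 \left(-16 + \left(0 + 1\right)\right)}{2} = - \frac{5 \left(-16 + 1\right)}{2} = \left(- \frac{5}{2}\right) \left(-15\right) = \frac{75}{2}$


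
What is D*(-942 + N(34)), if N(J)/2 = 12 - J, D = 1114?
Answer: -1098404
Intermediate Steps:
N(J) = 24 - 2*J (N(J) = 2*(12 - J) = 24 - 2*J)
D*(-942 + N(34)) = 1114*(-942 + (24 - 2*34)) = 1114*(-942 + (24 - 68)) = 1114*(-942 - 44) = 1114*(-986) = -1098404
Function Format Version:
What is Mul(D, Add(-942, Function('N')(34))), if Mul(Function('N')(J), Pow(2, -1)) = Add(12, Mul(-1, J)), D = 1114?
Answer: -1098404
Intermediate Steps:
Function('N')(J) = Add(24, Mul(-2, J)) (Function('N')(J) = Mul(2, Add(12, Mul(-1, J))) = Add(24, Mul(-2, J)))
Mul(D, Add(-942, Function('N')(34))) = Mul(1114, Add(-942, Add(24, Mul(-2, 34)))) = Mul(1114, Add(-942, Add(24, -68))) = Mul(1114, Add(-942, -44)) = Mul(1114, -986) = -1098404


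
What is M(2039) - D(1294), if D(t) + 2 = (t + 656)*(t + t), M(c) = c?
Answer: -5044559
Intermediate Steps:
D(t) = -2 + 2*t*(656 + t) (D(t) = -2 + (t + 656)*(t + t) = -2 + (656 + t)*(2*t) = -2 + 2*t*(656 + t))
M(2039) - D(1294) = 2039 - (-2 + 2*1294² + 1312*1294) = 2039 - (-2 + 2*1674436 + 1697728) = 2039 - (-2 + 3348872 + 1697728) = 2039 - 1*5046598 = 2039 - 5046598 = -5044559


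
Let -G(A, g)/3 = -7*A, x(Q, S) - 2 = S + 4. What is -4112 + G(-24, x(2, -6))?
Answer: -4616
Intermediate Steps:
x(Q, S) = 6 + S (x(Q, S) = 2 + (S + 4) = 2 + (4 + S) = 6 + S)
G(A, g) = 21*A (G(A, g) = -(-21)*A = 21*A)
-4112 + G(-24, x(2, -6)) = -4112 + 21*(-24) = -4112 - 504 = -4616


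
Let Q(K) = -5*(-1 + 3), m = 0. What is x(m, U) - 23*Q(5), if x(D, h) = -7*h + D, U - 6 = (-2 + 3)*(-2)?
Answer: 202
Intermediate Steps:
Q(K) = -10 (Q(K) = -5*2 = -10)
U = 4 (U = 6 + (-2 + 3)*(-2) = 6 + 1*(-2) = 6 - 2 = 4)
x(D, h) = D - 7*h
x(m, U) - 23*Q(5) = (0 - 7*4) - 23*(-10) = (0 - 28) + 230 = -28 + 230 = 202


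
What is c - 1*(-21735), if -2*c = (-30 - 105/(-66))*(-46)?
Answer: 463795/22 ≈ 21082.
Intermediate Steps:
c = -14375/22 (c = -(-30 - 105/(-66))*(-46)/2 = -(-30 - 105*(-1/66))*(-46)/2 = -(-30 + 35/22)*(-46)/2 = -(-625)*(-46)/44 = -1/2*14375/11 = -14375/22 ≈ -653.41)
c - 1*(-21735) = -14375/22 - 1*(-21735) = -14375/22 + 21735 = 463795/22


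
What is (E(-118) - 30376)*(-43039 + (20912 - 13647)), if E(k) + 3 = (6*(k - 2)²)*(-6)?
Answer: 19632019946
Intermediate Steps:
E(k) = -3 - 36*(-2 + k)² (E(k) = -3 + (6*(k - 2)²)*(-6) = -3 + (6*(-2 + k)²)*(-6) = -3 - 36*(-2 + k)²)
(E(-118) - 30376)*(-43039 + (20912 - 13647)) = ((-147 - 36*(-118)² + 144*(-118)) - 30376)*(-43039 + (20912 - 13647)) = ((-147 - 36*13924 - 16992) - 30376)*(-43039 + 7265) = ((-147 - 501264 - 16992) - 30376)*(-35774) = (-518403 - 30376)*(-35774) = -548779*(-35774) = 19632019946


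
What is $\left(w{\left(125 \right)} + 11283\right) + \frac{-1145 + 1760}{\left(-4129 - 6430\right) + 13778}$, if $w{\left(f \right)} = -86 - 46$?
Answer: $\frac{11965228}{1073} \approx 11151.0$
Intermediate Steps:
$w{\left(f \right)} = -132$ ($w{\left(f \right)} = -86 - 46 = -132$)
$\left(w{\left(125 \right)} + 11283\right) + \frac{-1145 + 1760}{\left(-4129 - 6430\right) + 13778} = \left(-132 + 11283\right) + \frac{-1145 + 1760}{\left(-4129 - 6430\right) + 13778} = 11151 + \frac{615}{-10559 + 13778} = 11151 + \frac{615}{3219} = 11151 + 615 \cdot \frac{1}{3219} = 11151 + \frac{205}{1073} = \frac{11965228}{1073}$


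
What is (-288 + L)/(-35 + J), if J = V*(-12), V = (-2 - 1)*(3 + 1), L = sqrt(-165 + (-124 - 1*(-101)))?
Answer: -288/109 + 2*I*sqrt(47)/109 ≈ -2.6422 + 0.12579*I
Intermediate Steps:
L = 2*I*sqrt(47) (L = sqrt(-165 + (-124 + 101)) = sqrt(-165 - 23) = sqrt(-188) = 2*I*sqrt(47) ≈ 13.711*I)
V = -12 (V = -3*4 = -12)
J = 144 (J = -12*(-12) = 144)
(-288 + L)/(-35 + J) = (-288 + 2*I*sqrt(47))/(-35 + 144) = (-288 + 2*I*sqrt(47))/109 = (-288 + 2*I*sqrt(47))*(1/109) = -288/109 + 2*I*sqrt(47)/109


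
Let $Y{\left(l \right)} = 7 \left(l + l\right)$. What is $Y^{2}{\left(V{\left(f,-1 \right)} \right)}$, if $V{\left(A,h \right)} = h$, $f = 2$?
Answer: $196$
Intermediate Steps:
$Y{\left(l \right)} = 14 l$ ($Y{\left(l \right)} = 7 \cdot 2 l = 14 l$)
$Y^{2}{\left(V{\left(f,-1 \right)} \right)} = \left(14 \left(-1\right)\right)^{2} = \left(-14\right)^{2} = 196$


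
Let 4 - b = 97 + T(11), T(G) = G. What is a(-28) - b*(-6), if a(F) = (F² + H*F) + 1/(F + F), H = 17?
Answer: -17697/56 ≈ -316.02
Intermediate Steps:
b = -104 (b = 4 - (97 + 11) = 4 - 1*108 = 4 - 108 = -104)
a(F) = F² + 1/(2*F) + 17*F (a(F) = (F² + 17*F) + 1/(F + F) = (F² + 17*F) + 1/(2*F) = F² + 1/(2*F) + 17*F)
a(-28) - b*(-6) = ((-28)² + (½)/(-28) + 17*(-28)) - (-104)*(-6) = (784 + (½)*(-1/28) - 476) - 1*624 = (784 - 1/56 - 476) - 624 = 17247/56 - 624 = -17697/56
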